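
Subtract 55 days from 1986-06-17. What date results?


Start: 1986-06-17, subtract 55 days
Back 17 days from June 17 reaches May 31, 1986 -> 38 left
May 1986 has 31 days -> back to April 30, 1986 -> 7 left
April 1986: 30 - 7 = 23 -> lands on April 23

Result: 1986-04-23


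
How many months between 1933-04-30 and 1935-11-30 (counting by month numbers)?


From April 1933 to November 1935
2 years * 12 = 24 months, plus 7 months = 31

31 months


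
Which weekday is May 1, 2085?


Target: May 1, 2085
Anchor: Jan 1, 2085. With p = 2085 - 1 = 2084: (p + p//4 - p//100 + p//400) mod 7 = (2084 + 521 - 20 + 5) mod 7 = 2590 mod 7 = 0 -> Monday (Mon=0 ... Sun=6)
Days before May (Jan-Apr): 120 days
Weekday index = (0 + 120) mod 7 = 1

Tuesday


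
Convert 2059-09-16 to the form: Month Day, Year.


ISO 2059-09-16 parses as year=2059, month=09, day=16
Month 9 -> September

September 16, 2059


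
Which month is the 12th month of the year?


Month 12 of 12

December


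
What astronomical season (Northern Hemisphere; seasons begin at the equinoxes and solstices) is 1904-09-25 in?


Date: September 25
Astronomical Autumn (approx.; exact equinox/solstice day varies by year): September 22 to December 20
September 25 falls within the Autumn window

Autumn


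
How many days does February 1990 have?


February 1990 (leap year: no)

28 days


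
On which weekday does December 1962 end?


December 1962 has 31 days
Anchor: Jan 1, 1962. With p = 1962 - 1 = 1961: (p + p//4 - p//100 + p//400) mod 7 = (1961 + 490 - 19 + 4) mod 7 = 2436 mod 7 = 0 -> Monday (Mon=0 ... Sun=6)
Days before December (Jan-Nov): 334; December 1 index = (0 + 334) mod 7 = 5 -> Saturday
Last day offset: 31 - 1 = 30 days
Weekday index = (5 + 30) mod 7 = 0

Monday, December 31


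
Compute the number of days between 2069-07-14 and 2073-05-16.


From 2069-07-14 to 2073-05-16
2069-07-14: days before July = 31 + 28 + 31 + 30 + 31 + 30 = 181 (2069 is not a leap year); day of year = 181 + 14 = 195
2073-05-16: days before May = 31 + 28 + 31 + 30 = 120 (2073 is not a leap year); day of year = 120 + 16 = 136
Rest of 2069: 365 - 195 = 170
Full years 2070 (365), 2071 (365), 2072 (366): 1096
Total = 170 + 1096 + 136 = 1402

1402 days


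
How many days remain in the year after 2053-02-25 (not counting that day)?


Day of year: 56 of 365
Remaining = 365 - 56

309 days


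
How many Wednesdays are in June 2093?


June 2093 has 30 days
Anchor: Jan 1, 2093. With p = 2093 - 1 = 2092: (p + p//4 - p//100 + p//400) mod 7 = (2092 + 523 - 20 + 5) mod 7 = 2600 mod 7 = 3 -> Thursday (Mon=0 ... Sun=6)
Days before June (Jan-May): 151; June 1 index = (3 + 151) mod 7 = 0 -> Monday
First Wednesday is June 3
Wednesdays: 3, 10, 17, 24

4 Wednesdays


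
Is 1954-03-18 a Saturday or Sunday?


Anchor: Jan 1, 1954. With p = 1954 - 1 = 1953: (p + p//4 - p//100 + p//400) mod 7 = (1953 + 488 - 19 + 4) mod 7 = 2426 mod 7 = 4 -> Friday (Mon=0 ... Sun=6)
Day of year: 77; offset = 76
Weekday index = (4 + 76) mod 7 = 3 -> Thursday
Weekend days: Saturday, Sunday

No


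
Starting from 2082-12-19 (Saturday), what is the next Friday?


Current: Saturday
Target: Friday
Days ahead: 6

Next Friday: 2082-12-25


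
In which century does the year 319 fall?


Century = (year - 1) // 100 + 1
= (319 - 1) // 100 + 1
= 318 // 100 + 1
= 3 + 1

4th century


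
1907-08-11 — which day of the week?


Date: August 11, 1907
Anchor: Jan 1, 1907. With p = 1907 - 1 = 1906: (p + p//4 - p//100 + p//400) mod 7 = (1906 + 476 - 19 + 4) mod 7 = 2367 mod 7 = 1 -> Tuesday (Mon=0 ... Sun=6)
Days before August (Jan-Jul): 212; offset = 212 + 11 - 1 = 222
Weekday index = (1 + 222) mod 7 = 6

Day of the week: Sunday


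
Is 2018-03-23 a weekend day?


Anchor: Jan 1, 2018. With p = 2018 - 1 = 2017: (p + p//4 - p//100 + p//400) mod 7 = (2017 + 504 - 20 + 5) mod 7 = 2506 mod 7 = 0 -> Monday (Mon=0 ... Sun=6)
Day of year: 82; offset = 81
Weekday index = (0 + 81) mod 7 = 4 -> Friday
Weekend days: Saturday, Sunday

No


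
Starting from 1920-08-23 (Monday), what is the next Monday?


Current: Monday
Target: Monday
Days ahead: 7

Next Monday: 1920-08-30


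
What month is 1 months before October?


October is month 10
10 - 1 = 9

September


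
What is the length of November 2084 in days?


November 2084

30 days


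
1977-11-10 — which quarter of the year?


Month: November (month 11)
Q1: Jan-Mar, Q2: Apr-Jun, Q3: Jul-Sep, Q4: Oct-Dec

Q4


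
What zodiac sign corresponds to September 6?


Date: September 6
Conventional tropical zodiac dates: Virgo from August 23 onward; Libra starts September 23
September 6 falls within the Virgo range

Virgo


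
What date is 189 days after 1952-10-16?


Start: 1952-10-16, add 189 days
October 1952 has 31 days: 31 - 16 = 15 days to October 31 -> 174 left
November 1952 has 30 days -> 144 left
December 1952 has 31 days -> 113 left
January 1953 has 31 days -> 82 left
February 1953 has 28 days -> 54 left
March 1953 has 31 days -> 23 left
April 1953: 23 <= 30 -> lands on April 23

Result: 1953-04-23


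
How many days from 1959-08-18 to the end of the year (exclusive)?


Day of year: 230 of 365
Remaining = 365 - 230

135 days


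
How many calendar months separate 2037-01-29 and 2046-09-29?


From January 2037 to September 2046
9 years * 12 = 108 months, plus 8 months = 116

116 months


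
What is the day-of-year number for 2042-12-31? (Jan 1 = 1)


Date: December 31, 2042
Days in months 1 through 11: 334
Plus 31 days in December

Day of year: 365


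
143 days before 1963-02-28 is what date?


Start: 1963-02-28, subtract 143 days
Back 28 days from February 28 reaches January 31, 1963 -> 115 left
January 1963 has 31 days -> back to December 31, 1962 -> 84 left
December 1962 has 31 days -> back to November 30, 1962 -> 53 left
November 1962 has 30 days -> back to October 31, 1962 -> 23 left
October 1962: 31 - 23 = 8 -> lands on October 8

Result: 1962-10-08


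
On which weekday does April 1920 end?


April 1920 has 30 days
Anchor: Jan 1, 1920. With p = 1920 - 1 = 1919: (p + p//4 - p//100 + p//400) mod 7 = (1919 + 479 - 19 + 4) mod 7 = 2383 mod 7 = 3 -> Thursday (Mon=0 ... Sun=6)
Days before April (Jan-Mar): 91; April 1 index = (3 + 91) mod 7 = 3 -> Thursday
Last day offset: 30 - 1 = 29 days
Weekday index = (3 + 29) mod 7 = 4

Friday, April 30


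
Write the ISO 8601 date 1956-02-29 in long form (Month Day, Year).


ISO 1956-02-29 parses as year=1956, month=02, day=29
Month 2 -> February

February 29, 1956


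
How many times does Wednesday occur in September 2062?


September 2062 has 30 days
Anchor: Jan 1, 2062. With p = 2062 - 1 = 2061: (p + p//4 - p//100 + p//400) mod 7 = (2061 + 515 - 20 + 5) mod 7 = 2561 mod 7 = 6 -> Sunday (Mon=0 ... Sun=6)
Days before September (Jan-Aug): 243; September 1 index = (6 + 243) mod 7 = 4 -> Friday
First Wednesday is September 6
Wednesdays: 6, 13, 20, 27

4 Wednesdays


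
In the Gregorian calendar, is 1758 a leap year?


Gregorian leap year rule: divisible by 4, but not by 100, unless also by 400.
1758 is not divisible by 4 -> not a leap year

No


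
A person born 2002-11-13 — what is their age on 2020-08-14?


Birth: 2002-11-13
Reference: 2020-08-14
Year difference: 2020 - 2002 = 18
Birthday not yet reached in 2020, subtract 1

17 years old


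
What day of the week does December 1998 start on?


Target: December 1, 1998
Anchor: Jan 1, 1998. With p = 1998 - 1 = 1997: (p + p//4 - p//100 + p//400) mod 7 = (1997 + 499 - 19 + 4) mod 7 = 2481 mod 7 = 3 -> Thursday (Mon=0 ... Sun=6)
Days before December (Jan-Nov): 334 days
Weekday index = (3 + 334) mod 7 = 1

Tuesday


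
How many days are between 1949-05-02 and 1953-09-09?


From 1949-05-02 to 1953-09-09
1949-05-02: days before May = 31 + 28 + 31 + 30 = 120 (1949 is not a leap year); day of year = 120 + 2 = 122
1953-09-09: days before September = 31 + 28 + 31 + 30 + 31 + 30 + 31 + 31 = 243 (1953 is not a leap year); day of year = 243 + 9 = 252
Rest of 1949: 365 - 122 = 243
Full years 1950 (365), 1951 (365), 1952 (366): 1096
Total = 243 + 1096 + 252 = 1591

1591 days


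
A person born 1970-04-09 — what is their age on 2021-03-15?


Birth: 1970-04-09
Reference: 2021-03-15
Year difference: 2021 - 1970 = 51
Birthday not yet reached in 2021, subtract 1

50 years old


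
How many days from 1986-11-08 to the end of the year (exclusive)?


Day of year: 312 of 365
Remaining = 365 - 312

53 days


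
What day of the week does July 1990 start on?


Target: July 1, 1990
Anchor: Jan 1, 1990. With p = 1990 - 1 = 1989: (p + p//4 - p//100 + p//400) mod 7 = (1989 + 497 - 19 + 4) mod 7 = 2471 mod 7 = 0 -> Monday (Mon=0 ... Sun=6)
Days before July (Jan-Jun): 181 days
Weekday index = (0 + 181) mod 7 = 6

Sunday


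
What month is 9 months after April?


April is month 4
4 + 9 = 13; wrap: 13 - 12 = 1

January


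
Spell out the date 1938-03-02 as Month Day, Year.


ISO 1938-03-02 parses as year=1938, month=03, day=02
Month 3 -> March

March 2, 1938


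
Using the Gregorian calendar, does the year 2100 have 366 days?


Gregorian leap year rule: divisible by 4, but not by 100, unless also by 400.
2100 is divisible by 100 but not 400 -> not a leap year

No


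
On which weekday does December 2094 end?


December 2094 has 31 days
Anchor: Jan 1, 2094. With p = 2094 - 1 = 2093: (p + p//4 - p//100 + p//400) mod 7 = (2093 + 523 - 20 + 5) mod 7 = 2601 mod 7 = 4 -> Friday (Mon=0 ... Sun=6)
Days before December (Jan-Nov): 334; December 1 index = (4 + 334) mod 7 = 2 -> Wednesday
Last day offset: 31 - 1 = 30 days
Weekday index = (2 + 30) mod 7 = 4

Friday, December 31


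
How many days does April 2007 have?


April 2007

30 days


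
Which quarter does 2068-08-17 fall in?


Month: August (month 8)
Q1: Jan-Mar, Q2: Apr-Jun, Q3: Jul-Sep, Q4: Oct-Dec

Q3


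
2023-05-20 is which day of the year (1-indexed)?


Date: May 20, 2023
Days in months 1 through 4: 120
Plus 20 days in May

Day of year: 140


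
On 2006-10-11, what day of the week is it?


Date: October 11, 2006
Anchor: Jan 1, 2006. With p = 2006 - 1 = 2005: (p + p//4 - p//100 + p//400) mod 7 = (2005 + 501 - 20 + 5) mod 7 = 2491 mod 7 = 6 -> Sunday (Mon=0 ... Sun=6)
Days before October (Jan-Sep): 273; offset = 273 + 11 - 1 = 283
Weekday index = (6 + 283) mod 7 = 2

Day of the week: Wednesday


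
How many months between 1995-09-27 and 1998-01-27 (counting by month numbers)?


From September 1995 to January 1998
3 years * 12 = 36 months, minus 8 months = 28

28 months


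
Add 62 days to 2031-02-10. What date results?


Start: 2031-02-10, add 62 days
February 2031 has 28 days: 28 - 10 = 18 days to February 28 -> 44 left
March 2031 has 31 days -> 13 left
April 2031: 13 <= 30 -> lands on April 13

Result: 2031-04-13


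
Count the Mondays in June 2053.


June 2053 has 30 days
Anchor: Jan 1, 2053. With p = 2053 - 1 = 2052: (p + p//4 - p//100 + p//400) mod 7 = (2052 + 513 - 20 + 5) mod 7 = 2550 mod 7 = 2 -> Wednesday (Mon=0 ... Sun=6)
Days before June (Jan-May): 151; June 1 index = (2 + 151) mod 7 = 6 -> Sunday
First Monday is June 2
Mondays: 2, 9, 16, 23, 30

5 Mondays


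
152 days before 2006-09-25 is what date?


Start: 2006-09-25, subtract 152 days
Back 25 days from September 25 reaches August 31, 2006 -> 127 left
August 2006 has 31 days -> back to July 31, 2006 -> 96 left
July 2006 has 31 days -> back to June 30, 2006 -> 65 left
June 2006 has 30 days -> back to May 31, 2006 -> 35 left
May 2006 has 31 days -> back to April 30, 2006 -> 4 left
April 2006: 30 - 4 = 26 -> lands on April 26

Result: 2006-04-26


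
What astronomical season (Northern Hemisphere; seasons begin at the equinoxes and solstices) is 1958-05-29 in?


Date: May 29
Astronomical Spring (approx.; exact equinox/solstice day varies by year): March 20 to June 20
May 29 falls within the Spring window

Spring


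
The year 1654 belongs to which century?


Century = (year - 1) // 100 + 1
= (1654 - 1) // 100 + 1
= 1653 // 100 + 1
= 16 + 1

17th century


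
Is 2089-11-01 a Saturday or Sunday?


Anchor: Jan 1, 2089. With p = 2089 - 1 = 2088: (p + p//4 - p//100 + p//400) mod 7 = (2088 + 522 - 20 + 5) mod 7 = 2595 mod 7 = 5 -> Saturday (Mon=0 ... Sun=6)
Day of year: 305; offset = 304
Weekday index = (5 + 304) mod 7 = 1 -> Tuesday
Weekend days: Saturday, Sunday

No


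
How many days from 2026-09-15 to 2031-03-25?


From 2026-09-15 to 2031-03-25
2026-09-15: days before September = 31 + 28 + 31 + 30 + 31 + 30 + 31 + 31 = 243 (2026 is not a leap year); day of year = 243 + 15 = 258
2031-03-25: days before March = 31 + 28 = 59 (2031 is not a leap year); day of year = 59 + 25 = 84
Rest of 2026: 365 - 258 = 107
Full years 2027 (365), 2028 (366), 2029 (365), 2030 (365): 1461
Total = 107 + 1461 + 84 = 1652

1652 days


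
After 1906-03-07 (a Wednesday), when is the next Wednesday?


Current: Wednesday
Target: Wednesday
Days ahead: 7

Next Wednesday: 1906-03-14


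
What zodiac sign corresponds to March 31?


Date: March 31
Conventional tropical zodiac dates: Aries from March 21 onward; Taurus starts April 20
March 31 falls within the Aries range

Aries


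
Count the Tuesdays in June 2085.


June 2085 has 30 days
Anchor: Jan 1, 2085. With p = 2085 - 1 = 2084: (p + p//4 - p//100 + p//400) mod 7 = (2084 + 521 - 20 + 5) mod 7 = 2590 mod 7 = 0 -> Monday (Mon=0 ... Sun=6)
Days before June (Jan-May): 151; June 1 index = (0 + 151) mod 7 = 4 -> Friday
First Tuesday is June 5
Tuesdays: 5, 12, 19, 26

4 Tuesdays


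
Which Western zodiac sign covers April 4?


Date: April 4
Conventional tropical zodiac dates: Aries from March 21 onward; Taurus starts April 20
April 4 falls within the Aries range

Aries


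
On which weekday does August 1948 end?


August 1948 has 31 days
Anchor: Jan 1, 1948. With p = 1948 - 1 = 1947: (p + p//4 - p//100 + p//400) mod 7 = (1947 + 486 - 19 + 4) mod 7 = 2418 mod 7 = 3 -> Thursday (Mon=0 ... Sun=6)
Days before August (Jan-Jul): 213; August 1 index = (3 + 213) mod 7 = 6 -> Sunday
Last day offset: 31 - 1 = 30 days
Weekday index = (6 + 30) mod 7 = 1

Tuesday, August 31


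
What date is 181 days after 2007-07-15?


Start: 2007-07-15, add 181 days
July 2007 has 31 days: 31 - 15 = 16 days to July 31 -> 165 left
August 2007 has 31 days -> 134 left
September 2007 has 30 days -> 104 left
October 2007 has 31 days -> 73 left
November 2007 has 30 days -> 43 left
December 2007 has 31 days -> 12 left
January 2008: 12 <= 31 -> lands on January 12

Result: 2008-01-12


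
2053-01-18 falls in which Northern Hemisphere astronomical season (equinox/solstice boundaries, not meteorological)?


Date: January 18
Astronomical Winter (approx.; exact equinox/solstice day varies by year): December 21 to March 19
January 18 falls within the Winter window

Winter


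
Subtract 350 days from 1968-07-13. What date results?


Start: 1968-07-13, subtract 350 days
Back 13 days from July 13 reaches June 30, 1968 -> 337 left
June 1968 has 30 days -> back to May 31, 1968 -> 307 left
May 1968 has 31 days -> back to April 30, 1968 -> 276 left
April 1968 has 30 days -> back to March 31, 1968 -> 246 left
March 1968 has 31 days -> back to February 29, 1968 -> 215 left
February 1968 has 29 days -> back to January 31, 1968 -> 186 left
January 1968 has 31 days -> back to December 31, 1967 -> 155 left
December 1967 has 31 days -> back to November 30, 1967 -> 124 left
November 1967 has 30 days -> back to October 31, 1967 -> 94 left
October 1967 has 31 days -> back to September 30, 1967 -> 63 left
September 1967 has 30 days -> back to August 31, 1967 -> 33 left
August 1967 has 31 days -> back to July 31, 1967 -> 2 left
July 1967: 31 - 2 = 29 -> lands on July 29

Result: 1967-07-29


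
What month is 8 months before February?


February is month 2
2 - 8 = -6; wrap: -6 + 12 = 6

June


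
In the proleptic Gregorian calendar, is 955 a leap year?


Gregorian leap year rule: divisible by 4, but not by 100, unless also by 400.
955 is not divisible by 4 -> not a leap year

No


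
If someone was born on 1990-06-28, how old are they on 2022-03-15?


Birth: 1990-06-28
Reference: 2022-03-15
Year difference: 2022 - 1990 = 32
Birthday not yet reached in 2022, subtract 1

31 years old


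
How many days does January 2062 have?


January 2062

31 days


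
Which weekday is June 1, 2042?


Target: June 1, 2042
Anchor: Jan 1, 2042. With p = 2042 - 1 = 2041: (p + p//4 - p//100 + p//400) mod 7 = (2041 + 510 - 20 + 5) mod 7 = 2536 mod 7 = 2 -> Wednesday (Mon=0 ... Sun=6)
Days before June (Jan-May): 151 days
Weekday index = (2 + 151) mod 7 = 6

Sunday


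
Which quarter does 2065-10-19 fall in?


Month: October (month 10)
Q1: Jan-Mar, Q2: Apr-Jun, Q3: Jul-Sep, Q4: Oct-Dec

Q4


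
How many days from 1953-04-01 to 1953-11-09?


From 1953-04-01 to 1953-11-09
1953-04-01: days before April = 31 + 28 + 31 = 90 (1953 is not a leap year); day of year = 90 + 1 = 91
1953-11-09: days before November = 31 + 28 + 31 + 30 + 31 + 30 + 31 + 31 + 30 + 31 = 304 (1953 is not a leap year); day of year = 304 + 9 = 313
Same year: 313 - 91 = 222

222 days


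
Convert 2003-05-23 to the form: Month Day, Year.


ISO 2003-05-23 parses as year=2003, month=05, day=23
Month 5 -> May

May 23, 2003


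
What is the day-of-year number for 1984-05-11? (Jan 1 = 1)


Date: May 11, 1984
Days in months 1 through 4: 121
Plus 11 days in May

Day of year: 132


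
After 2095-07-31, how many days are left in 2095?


Day of year: 212 of 365
Remaining = 365 - 212

153 days


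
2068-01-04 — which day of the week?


Date: January 4, 2068
Anchor: Jan 1, 2068. With p = 2068 - 1 = 2067: (p + p//4 - p//100 + p//400) mod 7 = (2067 + 516 - 20 + 5) mod 7 = 2568 mod 7 = 6 -> Sunday (Mon=0 ... Sun=6)
Days into year = 4 - 1 = 3
Weekday index = (6 + 3) mod 7 = 2

Day of the week: Wednesday


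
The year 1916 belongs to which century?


Century = (year - 1) // 100 + 1
= (1916 - 1) // 100 + 1
= 1915 // 100 + 1
= 19 + 1

20th century


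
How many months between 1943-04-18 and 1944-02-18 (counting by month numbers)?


From April 1943 to February 1944
1 year * 12 = 12 months, minus 2 months = 10

10 months


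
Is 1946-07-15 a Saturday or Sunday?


Anchor: Jan 1, 1946. With p = 1946 - 1 = 1945: (p + p//4 - p//100 + p//400) mod 7 = (1945 + 486 - 19 + 4) mod 7 = 2416 mod 7 = 1 -> Tuesday (Mon=0 ... Sun=6)
Day of year: 196; offset = 195
Weekday index = (1 + 195) mod 7 = 0 -> Monday
Weekend days: Saturday, Sunday

No


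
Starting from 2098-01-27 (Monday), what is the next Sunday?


Current: Monday
Target: Sunday
Days ahead: 6

Next Sunday: 2098-02-02


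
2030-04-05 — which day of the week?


Date: April 5, 2030
Anchor: Jan 1, 2030. With p = 2030 - 1 = 2029: (p + p//4 - p//100 + p//400) mod 7 = (2029 + 507 - 20 + 5) mod 7 = 2521 mod 7 = 1 -> Tuesday (Mon=0 ... Sun=6)
Days before April (Jan-Mar): 90; offset = 90 + 5 - 1 = 94
Weekday index = (1 + 94) mod 7 = 4

Day of the week: Friday


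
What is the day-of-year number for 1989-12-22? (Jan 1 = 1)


Date: December 22, 1989
Days in months 1 through 11: 334
Plus 22 days in December

Day of year: 356


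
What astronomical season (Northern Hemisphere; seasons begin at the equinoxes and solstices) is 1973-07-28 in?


Date: July 28
Astronomical Summer (approx.; exact equinox/solstice day varies by year): June 21 to September 21
July 28 falls within the Summer window

Summer


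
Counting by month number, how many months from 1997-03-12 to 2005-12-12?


From March 1997 to December 2005
8 years * 12 = 96 months, plus 9 months = 105

105 months


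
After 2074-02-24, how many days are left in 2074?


Day of year: 55 of 365
Remaining = 365 - 55

310 days


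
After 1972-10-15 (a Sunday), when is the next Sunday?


Current: Sunday
Target: Sunday
Days ahead: 7

Next Sunday: 1972-10-22


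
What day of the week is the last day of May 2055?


May 2055 has 31 days
Anchor: Jan 1, 2055. With p = 2055 - 1 = 2054: (p + p//4 - p//100 + p//400) mod 7 = (2054 + 513 - 20 + 5) mod 7 = 2552 mod 7 = 4 -> Friday (Mon=0 ... Sun=6)
Days before May (Jan-Apr): 120; May 1 index = (4 + 120) mod 7 = 5 -> Saturday
Last day offset: 31 - 1 = 30 days
Weekday index = (5 + 30) mod 7 = 0

Monday, May 31


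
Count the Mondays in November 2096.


November 2096 has 30 days
Anchor: Jan 1, 2096. With p = 2096 - 1 = 2095: (p + p//4 - p//100 + p//400) mod 7 = (2095 + 523 - 20 + 5) mod 7 = 2603 mod 7 = 6 -> Sunday (Mon=0 ... Sun=6)
Days before November (Jan-Oct): 305; November 1 index = (6 + 305) mod 7 = 3 -> Thursday
First Monday is November 5
Mondays: 5, 12, 19, 26

4 Mondays


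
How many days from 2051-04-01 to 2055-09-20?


From 2051-04-01 to 2055-09-20
2051-04-01: days before April = 31 + 28 + 31 = 90 (2051 is not a leap year); day of year = 90 + 1 = 91
2055-09-20: days before September = 31 + 28 + 31 + 30 + 31 + 30 + 31 + 31 = 243 (2055 is not a leap year); day of year = 243 + 20 = 263
Rest of 2051: 365 - 91 = 274
Full years 2052 (366), 2053 (365), 2054 (365): 1096
Total = 274 + 1096 + 263 = 1633

1633 days


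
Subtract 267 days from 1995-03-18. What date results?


Start: 1995-03-18, subtract 267 days
Back 18 days from March 18 reaches February 28, 1995 -> 249 left
February 1995 has 28 days -> back to January 31, 1995 -> 221 left
January 1995 has 31 days -> back to December 31, 1994 -> 190 left
December 1994 has 31 days -> back to November 30, 1994 -> 159 left
November 1994 has 30 days -> back to October 31, 1994 -> 129 left
October 1994 has 31 days -> back to September 30, 1994 -> 98 left
September 1994 has 30 days -> back to August 31, 1994 -> 68 left
August 1994 has 31 days -> back to July 31, 1994 -> 37 left
July 1994 has 31 days -> back to June 30, 1994 -> 6 left
June 1994: 30 - 6 = 24 -> lands on June 24

Result: 1994-06-24


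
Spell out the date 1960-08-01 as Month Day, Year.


ISO 1960-08-01 parses as year=1960, month=08, day=01
Month 8 -> August

August 1, 1960


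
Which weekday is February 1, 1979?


Target: February 1, 1979
Anchor: Jan 1, 1979. With p = 1979 - 1 = 1978: (p + p//4 - p//100 + p//400) mod 7 = (1978 + 494 - 19 + 4) mod 7 = 2457 mod 7 = 0 -> Monday (Mon=0 ... Sun=6)
Days before February (Jan): 31 days
Weekday index = (0 + 31) mod 7 = 3

Thursday


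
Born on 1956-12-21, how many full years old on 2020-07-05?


Birth: 1956-12-21
Reference: 2020-07-05
Year difference: 2020 - 1956 = 64
Birthday not yet reached in 2020, subtract 1

63 years old


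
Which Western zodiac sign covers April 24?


Date: April 24
Conventional tropical zodiac dates: Taurus from April 20 onward; Gemini starts May 21
April 24 falls within the Taurus range

Taurus


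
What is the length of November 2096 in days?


November 2096

30 days


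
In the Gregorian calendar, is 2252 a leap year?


Gregorian leap year rule: divisible by 4, but not by 100, unless also by 400.
2252 is divisible by 4 but not 100 -> leap year

Yes


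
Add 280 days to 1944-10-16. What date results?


Start: 1944-10-16, add 280 days
October 1944 has 31 days: 31 - 16 = 15 days to October 31 -> 265 left
November 1944 has 30 days -> 235 left
December 1944 has 31 days -> 204 left
January 1945 has 31 days -> 173 left
February 1945 has 28 days -> 145 left
March 1945 has 31 days -> 114 left
April 1945 has 30 days -> 84 left
May 1945 has 31 days -> 53 left
June 1945 has 30 days -> 23 left
July 1945: 23 <= 31 -> lands on July 23

Result: 1945-07-23


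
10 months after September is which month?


September is month 9
9 + 10 = 19; wrap: 19 - 12 = 7

July


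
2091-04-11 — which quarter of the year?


Month: April (month 4)
Q1: Jan-Mar, Q2: Apr-Jun, Q3: Jul-Sep, Q4: Oct-Dec

Q2


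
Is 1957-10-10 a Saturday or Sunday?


Anchor: Jan 1, 1957. With p = 1957 - 1 = 1956: (p + p//4 - p//100 + p//400) mod 7 = (1956 + 489 - 19 + 4) mod 7 = 2430 mod 7 = 1 -> Tuesday (Mon=0 ... Sun=6)
Day of year: 283; offset = 282
Weekday index = (1 + 282) mod 7 = 3 -> Thursday
Weekend days: Saturday, Sunday

No


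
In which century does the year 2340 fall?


Century = (year - 1) // 100 + 1
= (2340 - 1) // 100 + 1
= 2339 // 100 + 1
= 23 + 1

24th century


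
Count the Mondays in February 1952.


February 1952 has 29 days
Anchor: Jan 1, 1952. With p = 1952 - 1 = 1951: (p + p//4 - p//100 + p//400) mod 7 = (1951 + 487 - 19 + 4) mod 7 = 2423 mod 7 = 1 -> Tuesday (Mon=0 ... Sun=6)
Days before February (Jan): 31; February 1 index = (1 + 31) mod 7 = 4 -> Friday
First Monday is February 4
Mondays: 4, 11, 18, 25

4 Mondays


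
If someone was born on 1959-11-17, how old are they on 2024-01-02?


Birth: 1959-11-17
Reference: 2024-01-02
Year difference: 2024 - 1959 = 65
Birthday not yet reached in 2024, subtract 1

64 years old


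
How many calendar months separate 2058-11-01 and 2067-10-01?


From November 2058 to October 2067
9 years * 12 = 108 months, minus 1 month = 107

107 months


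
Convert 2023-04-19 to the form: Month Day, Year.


ISO 2023-04-19 parses as year=2023, month=04, day=19
Month 4 -> April

April 19, 2023


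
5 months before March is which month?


March is month 3
3 - 5 = -2; wrap: -2 + 12 = 10

October


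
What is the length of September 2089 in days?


September 2089

30 days


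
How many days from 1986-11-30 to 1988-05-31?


From 1986-11-30 to 1988-05-31
1986-11-30: days before November = 31 + 28 + 31 + 30 + 31 + 30 + 31 + 31 + 30 + 31 = 304 (1986 is not a leap year); day of year = 304 + 30 = 334
1988-05-31: days before May = 31 + 29 + 31 + 30 = 121 (1988 is a leap year); day of year = 121 + 31 = 152
Rest of 1986: 365 - 334 = 31
Full years 1987 (365): 365
Total = 31 + 365 + 152 = 548

548 days


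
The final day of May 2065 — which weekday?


May 2065 has 31 days
Anchor: Jan 1, 2065. With p = 2065 - 1 = 2064: (p + p//4 - p//100 + p//400) mod 7 = (2064 + 516 - 20 + 5) mod 7 = 2565 mod 7 = 3 -> Thursday (Mon=0 ... Sun=6)
Days before May (Jan-Apr): 120; May 1 index = (3 + 120) mod 7 = 4 -> Friday
Last day offset: 31 - 1 = 30 days
Weekday index = (4 + 30) mod 7 = 6

Sunday, May 31


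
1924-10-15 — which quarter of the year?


Month: October (month 10)
Q1: Jan-Mar, Q2: Apr-Jun, Q3: Jul-Sep, Q4: Oct-Dec

Q4


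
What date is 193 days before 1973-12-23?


Start: 1973-12-23, subtract 193 days
Back 23 days from December 23 reaches November 30, 1973 -> 170 left
November 1973 has 30 days -> back to October 31, 1973 -> 140 left
October 1973 has 31 days -> back to September 30, 1973 -> 109 left
September 1973 has 30 days -> back to August 31, 1973 -> 79 left
August 1973 has 31 days -> back to July 31, 1973 -> 48 left
July 1973 has 31 days -> back to June 30, 1973 -> 17 left
June 1973: 30 - 17 = 13 -> lands on June 13

Result: 1973-06-13


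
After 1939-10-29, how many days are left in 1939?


Day of year: 302 of 365
Remaining = 365 - 302

63 days


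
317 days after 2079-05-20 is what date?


Start: 2079-05-20, add 317 days
May 2079 has 31 days: 31 - 20 = 11 days to May 31 -> 306 left
June 2079 has 30 days -> 276 left
July 2079 has 31 days -> 245 left
August 2079 has 31 days -> 214 left
September 2079 has 30 days -> 184 left
October 2079 has 31 days -> 153 left
November 2079 has 30 days -> 123 left
December 2079 has 31 days -> 92 left
January 2080 has 31 days -> 61 left
February 2080 has 29 days -> 32 left
March 2080 has 31 days -> 1 left
April 2080: 1 <= 30 -> lands on April 1

Result: 2080-04-01


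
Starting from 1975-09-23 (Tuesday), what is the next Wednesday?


Current: Tuesday
Target: Wednesday
Days ahead: 1

Next Wednesday: 1975-09-24


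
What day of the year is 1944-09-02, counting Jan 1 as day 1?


Date: September 2, 1944
Days in months 1 through 8: 244
Plus 2 days in September

Day of year: 246


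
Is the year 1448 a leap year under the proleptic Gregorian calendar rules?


Gregorian leap year rule: divisible by 4, but not by 100, unless also by 400.
1448 is divisible by 4 but not 100 -> leap year

Yes


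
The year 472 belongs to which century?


Century = (year - 1) // 100 + 1
= (472 - 1) // 100 + 1
= 471 // 100 + 1
= 4 + 1

5th century


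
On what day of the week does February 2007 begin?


Target: February 1, 2007
Anchor: Jan 1, 2007. With p = 2007 - 1 = 2006: (p + p//4 - p//100 + p//400) mod 7 = (2006 + 501 - 20 + 5) mod 7 = 2492 mod 7 = 0 -> Monday (Mon=0 ... Sun=6)
Days before February (Jan): 31 days
Weekday index = (0 + 31) mod 7 = 3

Thursday


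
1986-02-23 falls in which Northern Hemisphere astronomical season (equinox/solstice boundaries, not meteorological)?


Date: February 23
Astronomical Winter (approx.; exact equinox/solstice day varies by year): December 21 to March 19
February 23 falls within the Winter window

Winter


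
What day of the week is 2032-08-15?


Date: August 15, 2032
Anchor: Jan 1, 2032. With p = 2032 - 1 = 2031: (p + p//4 - p//100 + p//400) mod 7 = (2031 + 507 - 20 + 5) mod 7 = 2523 mod 7 = 3 -> Thursday (Mon=0 ... Sun=6)
Days before August (Jan-Jul): 213; offset = 213 + 15 - 1 = 227
Weekday index = (3 + 227) mod 7 = 6

Day of the week: Sunday


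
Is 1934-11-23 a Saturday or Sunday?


Anchor: Jan 1, 1934. With p = 1934 - 1 = 1933: (p + p//4 - p//100 + p//400) mod 7 = (1933 + 483 - 19 + 4) mod 7 = 2401 mod 7 = 0 -> Monday (Mon=0 ... Sun=6)
Day of year: 327; offset = 326
Weekday index = (0 + 326) mod 7 = 4 -> Friday
Weekend days: Saturday, Sunday

No


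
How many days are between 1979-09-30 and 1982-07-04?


From 1979-09-30 to 1982-07-04
1979-09-30: days before September = 31 + 28 + 31 + 30 + 31 + 30 + 31 + 31 = 243 (1979 is not a leap year); day of year = 243 + 30 = 273
1982-07-04: days before July = 31 + 28 + 31 + 30 + 31 + 30 = 181 (1982 is not a leap year); day of year = 181 + 4 = 185
Rest of 1979: 365 - 273 = 92
Full years 1980 (366), 1981 (365): 731
Total = 92 + 731 + 185 = 1008

1008 days


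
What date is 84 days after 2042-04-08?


Start: 2042-04-08, add 84 days
April 2042 has 30 days: 30 - 8 = 22 days to April 30 -> 62 left
May 2042 has 31 days -> 31 left
June 2042 has 30 days -> 1 left
July 2042: 1 <= 31 -> lands on July 1

Result: 2042-07-01


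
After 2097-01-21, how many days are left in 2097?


Day of year: 21 of 365
Remaining = 365 - 21

344 days


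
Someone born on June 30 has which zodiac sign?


Date: June 30
Conventional tropical zodiac dates: Cancer from June 21 onward; Leo starts July 23
June 30 falls within the Cancer range

Cancer


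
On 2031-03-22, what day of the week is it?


Date: March 22, 2031
Anchor: Jan 1, 2031. With p = 2031 - 1 = 2030: (p + p//4 - p//100 + p//400) mod 7 = (2030 + 507 - 20 + 5) mod 7 = 2522 mod 7 = 2 -> Wednesday (Mon=0 ... Sun=6)
Days before March (Jan-Feb): 59; offset = 59 + 22 - 1 = 80
Weekday index = (2 + 80) mod 7 = 5

Day of the week: Saturday


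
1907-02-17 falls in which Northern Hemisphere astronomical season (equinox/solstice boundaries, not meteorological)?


Date: February 17
Astronomical Winter (approx.; exact equinox/solstice day varies by year): December 21 to March 19
February 17 falls within the Winter window

Winter


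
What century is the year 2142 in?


Century = (year - 1) // 100 + 1
= (2142 - 1) // 100 + 1
= 2141 // 100 + 1
= 21 + 1

22nd century


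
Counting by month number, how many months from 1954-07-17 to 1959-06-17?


From July 1954 to June 1959
5 years * 12 = 60 months, minus 1 month = 59

59 months


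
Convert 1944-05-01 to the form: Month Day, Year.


ISO 1944-05-01 parses as year=1944, month=05, day=01
Month 5 -> May

May 1, 1944


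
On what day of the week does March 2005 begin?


Target: March 1, 2005
Anchor: Jan 1, 2005. With p = 2005 - 1 = 2004: (p + p//4 - p//100 + p//400) mod 7 = (2004 + 501 - 20 + 5) mod 7 = 2490 mod 7 = 5 -> Saturday (Mon=0 ... Sun=6)
Days before March (Jan-Feb): 59 days
Weekday index = (5 + 59) mod 7 = 1

Tuesday


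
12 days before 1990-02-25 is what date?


Start: 1990-02-25, subtract 12 days
25 - 12 = 13 stays within February 1990

Result: 1990-02-13


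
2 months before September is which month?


September is month 9
9 - 2 = 7

July


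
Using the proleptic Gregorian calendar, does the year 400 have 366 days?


Gregorian leap year rule: divisible by 4, but not by 100, unless also by 400.
400 is divisible by 400 -> leap year

Yes


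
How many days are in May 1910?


May 1910

31 days


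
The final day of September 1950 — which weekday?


September 1950 has 30 days
Anchor: Jan 1, 1950. With p = 1950 - 1 = 1949: (p + p//4 - p//100 + p//400) mod 7 = (1949 + 487 - 19 + 4) mod 7 = 2421 mod 7 = 6 -> Sunday (Mon=0 ... Sun=6)
Days before September (Jan-Aug): 243; September 1 index = (6 + 243) mod 7 = 4 -> Friday
Last day offset: 30 - 1 = 29 days
Weekday index = (4 + 29) mod 7 = 5

Saturday, September 30


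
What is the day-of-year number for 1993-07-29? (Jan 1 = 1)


Date: July 29, 1993
Days in months 1 through 6: 181
Plus 29 days in July

Day of year: 210


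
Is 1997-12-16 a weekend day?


Anchor: Jan 1, 1997. With p = 1997 - 1 = 1996: (p + p//4 - p//100 + p//400) mod 7 = (1996 + 499 - 19 + 4) mod 7 = 2480 mod 7 = 2 -> Wednesday (Mon=0 ... Sun=6)
Day of year: 350; offset = 349
Weekday index = (2 + 349) mod 7 = 1 -> Tuesday
Weekend days: Saturday, Sunday

No


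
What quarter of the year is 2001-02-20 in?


Month: February (month 2)
Q1: Jan-Mar, Q2: Apr-Jun, Q3: Jul-Sep, Q4: Oct-Dec

Q1


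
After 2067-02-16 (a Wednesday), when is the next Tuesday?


Current: Wednesday
Target: Tuesday
Days ahead: 6

Next Tuesday: 2067-02-22


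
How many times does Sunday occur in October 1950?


October 1950 has 31 days
Anchor: Jan 1, 1950. With p = 1950 - 1 = 1949: (p + p//4 - p//100 + p//400) mod 7 = (1949 + 487 - 19 + 4) mod 7 = 2421 mod 7 = 6 -> Sunday (Mon=0 ... Sun=6)
Days before October (Jan-Sep): 273; October 1 index = (6 + 273) mod 7 = 6 -> Sunday
First Sunday is October 1
Sundays: 1, 8, 15, 22, 29

5 Sundays


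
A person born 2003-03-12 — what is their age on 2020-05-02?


Birth: 2003-03-12
Reference: 2020-05-02
Year difference: 2020 - 2003 = 17

17 years old


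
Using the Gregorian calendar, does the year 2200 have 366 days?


Gregorian leap year rule: divisible by 4, but not by 100, unless also by 400.
2200 is divisible by 100 but not 400 -> not a leap year

No


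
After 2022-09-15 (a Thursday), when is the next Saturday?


Current: Thursday
Target: Saturday
Days ahead: 2

Next Saturday: 2022-09-17


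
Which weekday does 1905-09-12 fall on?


Date: September 12, 1905
Anchor: Jan 1, 1905. With p = 1905 - 1 = 1904: (p + p//4 - p//100 + p//400) mod 7 = (1904 + 476 - 19 + 4) mod 7 = 2365 mod 7 = 6 -> Sunday (Mon=0 ... Sun=6)
Days before September (Jan-Aug): 243; offset = 243 + 12 - 1 = 254
Weekday index = (6 + 254) mod 7 = 1

Day of the week: Tuesday


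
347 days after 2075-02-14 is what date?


Start: 2075-02-14, add 347 days
February 2075 has 28 days: 28 - 14 = 14 days to February 28 -> 333 left
March 2075 has 31 days -> 302 left
April 2075 has 30 days -> 272 left
May 2075 has 31 days -> 241 left
June 2075 has 30 days -> 211 left
July 2075 has 31 days -> 180 left
August 2075 has 31 days -> 149 left
September 2075 has 30 days -> 119 left
October 2075 has 31 days -> 88 left
November 2075 has 30 days -> 58 left
December 2075 has 31 days -> 27 left
January 2076: 27 <= 31 -> lands on January 27

Result: 2076-01-27


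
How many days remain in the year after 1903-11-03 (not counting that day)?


Day of year: 307 of 365
Remaining = 365 - 307

58 days


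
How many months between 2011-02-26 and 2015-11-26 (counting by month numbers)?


From February 2011 to November 2015
4 years * 12 = 48 months, plus 9 months = 57

57 months


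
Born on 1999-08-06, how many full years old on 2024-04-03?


Birth: 1999-08-06
Reference: 2024-04-03
Year difference: 2024 - 1999 = 25
Birthday not yet reached in 2024, subtract 1

24 years old


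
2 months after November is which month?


November is month 11
11 + 2 = 13; wrap: 13 - 12 = 1

January


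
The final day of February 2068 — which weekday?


February 2068 has 29 days
Anchor: Jan 1, 2068. With p = 2068 - 1 = 2067: (p + p//4 - p//100 + p//400) mod 7 = (2067 + 516 - 20 + 5) mod 7 = 2568 mod 7 = 6 -> Sunday (Mon=0 ... Sun=6)
Days before February (Jan): 31; February 1 index = (6 + 31) mod 7 = 2 -> Wednesday
Last day offset: 29 - 1 = 28 days
Weekday index = (2 + 28) mod 7 = 2

Wednesday, February 29


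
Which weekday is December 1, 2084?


Target: December 1, 2084
Anchor: Jan 1, 2084. With p = 2084 - 1 = 2083: (p + p//4 - p//100 + p//400) mod 7 = (2083 + 520 - 20 + 5) mod 7 = 2588 mod 7 = 5 -> Saturday (Mon=0 ... Sun=6)
Days before December (Jan-Nov): 335 days
Weekday index = (5 + 335) mod 7 = 4

Friday


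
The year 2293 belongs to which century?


Century = (year - 1) // 100 + 1
= (2293 - 1) // 100 + 1
= 2292 // 100 + 1
= 22 + 1

23rd century


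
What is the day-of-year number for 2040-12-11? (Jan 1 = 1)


Date: December 11, 2040
Days in months 1 through 11: 335
Plus 11 days in December

Day of year: 346


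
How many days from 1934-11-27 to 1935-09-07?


From 1934-11-27 to 1935-09-07
1934-11-27: days before November = 31 + 28 + 31 + 30 + 31 + 30 + 31 + 31 + 30 + 31 = 304 (1934 is not a leap year); day of year = 304 + 27 = 331
1935-09-07: days before September = 31 + 28 + 31 + 30 + 31 + 30 + 31 + 31 = 243 (1935 is not a leap year); day of year = 243 + 7 = 250
Rest of 1934: 365 - 331 = 34
Total = 34 + 250 = 284

284 days


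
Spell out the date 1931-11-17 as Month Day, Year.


ISO 1931-11-17 parses as year=1931, month=11, day=17
Month 11 -> November

November 17, 1931


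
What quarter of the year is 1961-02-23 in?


Month: February (month 2)
Q1: Jan-Mar, Q2: Apr-Jun, Q3: Jul-Sep, Q4: Oct-Dec

Q1


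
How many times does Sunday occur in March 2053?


March 2053 has 31 days
Anchor: Jan 1, 2053. With p = 2053 - 1 = 2052: (p + p//4 - p//100 + p//400) mod 7 = (2052 + 513 - 20 + 5) mod 7 = 2550 mod 7 = 2 -> Wednesday (Mon=0 ... Sun=6)
Days before March (Jan-Feb): 59; March 1 index = (2 + 59) mod 7 = 5 -> Saturday
First Sunday is March 2
Sundays: 2, 9, 16, 23, 30

5 Sundays


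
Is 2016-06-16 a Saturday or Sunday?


Anchor: Jan 1, 2016. With p = 2016 - 1 = 2015: (p + p//4 - p//100 + p//400) mod 7 = (2015 + 503 - 20 + 5) mod 7 = 2503 mod 7 = 4 -> Friday (Mon=0 ... Sun=6)
Day of year: 168; offset = 167
Weekday index = (4 + 167) mod 7 = 3 -> Thursday
Weekend days: Saturday, Sunday

No


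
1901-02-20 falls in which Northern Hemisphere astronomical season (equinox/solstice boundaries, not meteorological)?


Date: February 20
Astronomical Winter (approx.; exact equinox/solstice day varies by year): December 21 to March 19
February 20 falls within the Winter window

Winter


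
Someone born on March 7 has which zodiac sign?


Date: March 7
Conventional tropical zodiac dates: Pisces from February 19 onward; Aries starts March 21
March 7 falls within the Pisces range

Pisces


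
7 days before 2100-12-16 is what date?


Start: 2100-12-16, subtract 7 days
16 - 7 = 9 stays within December 2100

Result: 2100-12-09


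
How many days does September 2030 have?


September 2030

30 days


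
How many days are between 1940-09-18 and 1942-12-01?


From 1940-09-18 to 1942-12-01
1940-09-18: days before September = 31 + 29 + 31 + 30 + 31 + 30 + 31 + 31 = 244 (1940 is a leap year); day of year = 244 + 18 = 262
1942-12-01: days before December = 31 + 28 + 31 + 30 + 31 + 30 + 31 + 31 + 30 + 31 + 30 = 334 (1942 is not a leap year); day of year = 334 + 1 = 335
Rest of 1940: 366 - 262 = 104
Full years 1941 (365): 365
Total = 104 + 365 + 335 = 804

804 days
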